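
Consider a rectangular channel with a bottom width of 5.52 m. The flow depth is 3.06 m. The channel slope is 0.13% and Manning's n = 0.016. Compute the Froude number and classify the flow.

subcritical

Flow area A = b·y = 5.52 × 3.06 = 16.89 m². Wetted perimeter P = b + 2y = 5.52 + 2×3.06 = 11.64 m.
Hydraulic radius R = A/P = 16.89/11.64 = 1.451 m.
V = (1/n) R^(2/3) √S = (1/0.016) × 1.451^(2/3) × √0.0013 = 2.888 m/s. Hydraulic depth D_h = A/T = 16.89/5.52 = 3.06 m.
Froude number Fr = V/√(g·D_h) = 2.888/√(9.81×3.06) = 0.527, which is less than 1, so the flow is subcritical.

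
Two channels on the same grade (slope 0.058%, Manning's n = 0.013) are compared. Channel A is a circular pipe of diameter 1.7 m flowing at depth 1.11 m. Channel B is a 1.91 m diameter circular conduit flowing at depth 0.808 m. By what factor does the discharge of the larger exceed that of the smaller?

Channel A: For a circular section of diameter D = 1.7 m at depth y = 1.11 m, the central angle is θ = 2 arccos(1 − 2y/D) = 3.763 rad. Then A = (D²/8)(θ − sin θ) = 1.57 m² and P = Dθ/2 = 3.199 m. Hydraulic radius R = A/P = 1.57/3.199 = 0.4908 m. Q_A = (1/0.013)·1.57·0.4908^(2/3)·√0.00058 = 1.81 m³/s.
Channel B: For a circular section of diameter D = 1.91 m at depth y = 0.808 m, the central angle is θ = 2 arccos(1 − 2y/D) = 2.833 rad. Then A = (D²/8)(θ − sin θ) = 1.153 m² and P = Dθ/2 = 2.705 m. Hydraulic radius R = A/P = 1.153/2.705 = 0.4262 m. Q_B = (1/0.013)·1.153·0.4262^(2/3)·√0.00058 = 1.21 m³/s.
The larger discharge is 1.81 m³/s and the smaller is 1.21 m³/s; the ratio is 1.5.

1.5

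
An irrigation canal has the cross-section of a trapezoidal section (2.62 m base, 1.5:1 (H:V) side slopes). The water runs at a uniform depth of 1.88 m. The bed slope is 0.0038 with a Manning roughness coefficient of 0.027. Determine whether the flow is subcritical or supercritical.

subcritical

With bottom width b = 2.62 m and side slope z = 1.5: A = (b + zy)y = (2.62 + 1.5×1.88)×1.88 = 10.23 m²; P = b + 2y√(1+z²) = 2.62 + 2×1.88×1.803 = 9.398 m.
Hydraulic radius R = A/P = 10.23/9.398 = 1.088 m.
V = (1/n) R^(2/3) √S = (1/0.027) × 1.088^(2/3) × √0.0038 = 2.415 m/s. Hydraulic depth D_h = A/T = 10.23/8.26 = 1.238 m.
Froude number Fr = V/√(g·D_h) = 2.415/√(9.81×1.238) = 0.693, which is less than 1, so the flow is subcritical.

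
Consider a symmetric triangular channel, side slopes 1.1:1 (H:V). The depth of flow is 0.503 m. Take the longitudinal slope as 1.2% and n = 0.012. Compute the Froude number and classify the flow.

supercritical

For a triangular section with side slope z = 1.1: A = zy² = 1.1×0.503² = 0.2783 m²; P = 2y√(1+z²) = 2×0.503×1.487 = 1.496 m.
Hydraulic radius R = A/P = 0.2783/1.496 = 0.1861 m.
V = (1/n) R^(2/3) √S = (1/0.012) × 0.1861^(2/3) × √0.012 = 2.976 m/s. Hydraulic depth D_h = A/T = 0.2783/1.107 = 0.2515 m.
Froude number Fr = V/√(g·D_h) = 2.976/√(9.81×0.2515) = 1.89, which is greater than 1, so the flow is supercritical.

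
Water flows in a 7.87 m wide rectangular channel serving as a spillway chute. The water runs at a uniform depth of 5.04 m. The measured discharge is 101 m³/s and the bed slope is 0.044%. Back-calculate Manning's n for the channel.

n = 0.014

Flow area A = b·y = 7.87 × 5.04 = 39.66 m². Wetted perimeter P = b + 2y = 7.87 + 2×5.04 = 17.95 m.
Hydraulic radius R = A/P = 39.66/17.95 = 2.21 m.
Rearranging Manning's equation: n = (1/Q) A R^(2/3) S^(1/2) = (1/101) × 39.66 × 2.21^(2/3) × √0.00044 = 0.014.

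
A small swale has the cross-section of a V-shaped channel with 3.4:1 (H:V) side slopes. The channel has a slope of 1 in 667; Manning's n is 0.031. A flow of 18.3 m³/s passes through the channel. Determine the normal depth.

Manning's equation rearranged: A R^(2/3) = nQ / (1·√S) = 0.031 × 18.3 / (√0.001499) = 14.65.
At y = 2.26 m: A R^(2/3) = 18.33 — over.
At y = 1.68 m: A R^(2/3) = 8.31 — short.
At y = 2.08 m: A R^(2/3) = 14.69 — close enough.

y_n = 2.08 m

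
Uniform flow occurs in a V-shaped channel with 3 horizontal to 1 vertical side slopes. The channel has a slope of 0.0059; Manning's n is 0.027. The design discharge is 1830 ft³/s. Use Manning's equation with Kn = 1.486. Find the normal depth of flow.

Manning's equation rearranged: A R^(2/3) = nQ / (1.486·√S) = 0.027 × 1830 / (1.486 × √0.0059) = 432.9.
At y = 5.32 ft: A R^(2/3) = 157.4 — short.
At y = 9.05 ft: A R^(2/3) = 649 — over.
At y = 7.77 ft: A R^(2/3) = 432.2 — close enough.

y_n = 7.77 ft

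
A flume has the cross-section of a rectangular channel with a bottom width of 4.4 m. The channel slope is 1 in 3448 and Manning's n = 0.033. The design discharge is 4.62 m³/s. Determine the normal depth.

y_n = 1.98 m

Manning's equation rearranged: A R^(2/3) = nQ / (1·√S) = 0.033 × 4.62 / (√0.00029) = 8.952.
At y = 2.5 m: A R^(2/3) = 12.22 — high.
At y = 1.46 m: A R^(2/3) = 5.888 — low.
At y = 1.98 m: A R^(2/3) = 8.955 — ≈ 8.952.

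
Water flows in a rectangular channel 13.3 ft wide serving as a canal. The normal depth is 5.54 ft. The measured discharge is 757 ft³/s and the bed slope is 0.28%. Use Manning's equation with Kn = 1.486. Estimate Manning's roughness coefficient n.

Flow area A = b·y = 13.3 × 5.54 = 73.68 ft². Wetted perimeter P = b + 2y = 13.3 + 2×5.54 = 24.38 ft.
Hydraulic radius R = A/P = 73.68/24.38 = 3.022 ft.
Rearranging Manning's equation: n = (1.486/Q) A R^(2/3) S^(1/2) = (1.486/757) × 73.68 × 3.022^(2/3) × √0.0028 = 0.016.

n = 0.016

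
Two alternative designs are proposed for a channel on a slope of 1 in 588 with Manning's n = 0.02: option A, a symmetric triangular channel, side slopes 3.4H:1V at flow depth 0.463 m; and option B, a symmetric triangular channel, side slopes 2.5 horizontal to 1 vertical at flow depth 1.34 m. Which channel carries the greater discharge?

channel B

Channel A: For a triangular section with side slope z = 3.4: A = zy² = 3.4×0.463² = 0.7289 m²; P = 2y√(1+z²) = 2×0.463×3.544 = 3.282 m. Hydraulic radius R = A/P = 0.7289/3.282 = 0.2221 m. Q_A = (1/0.02)·0.7289·0.2221^(2/3)·√0.001701 = 0.5512 m³/s.
Channel B: For a triangular section with side slope z = 2.5: A = zy² = 2.5×1.34² = 4.489 m²; P = 2y√(1+z²) = 2×1.34×2.693 = 7.216 m. Hydraulic radius R = A/P = 4.489/7.216 = 0.6221 m. Q_B = (1/0.02)·4.489·0.6221^(2/3)·√0.001701 = 6.745 m³/s.
Q_A = 0.5512 m³/s vs Q_B = 6.745 m³/s, so channel B carries more.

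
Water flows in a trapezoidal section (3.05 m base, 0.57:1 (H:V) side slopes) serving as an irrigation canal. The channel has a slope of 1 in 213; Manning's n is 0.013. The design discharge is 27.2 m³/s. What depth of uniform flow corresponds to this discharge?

Manning's equation rearranged: A R^(2/3) = nQ / (1·√S) = 0.013 × 27.2 / (√0.004695) = 5.161.
At y = 1.84 m: A R^(2/3) = 7.717 — over.
At y = 1.07 m: A R^(2/3) = 3.118 — short.
At y = 1.45 m: A R^(2/3) = 5.161 — ≈ 5.161.

y_n = 1.45 m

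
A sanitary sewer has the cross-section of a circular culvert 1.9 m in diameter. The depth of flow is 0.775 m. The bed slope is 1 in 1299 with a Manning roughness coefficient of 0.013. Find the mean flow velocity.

For a circular section of diameter D = 1.9 m at depth y = 0.775 m, the central angle is θ = 2 arccos(1 − 2y/D) = 2.771 rad. Then A = (D²/8)(θ − sin θ) = 1.087 m² and P = Dθ/2 = 2.633 m.
Hydraulic radius R = A/P = 1.087/2.633 = 0.4129 m.
From Manning's equation, V = (1/n) R^(2/3) S^(1/2) = (1/0.013) × 0.4129^(2/3) × 0.0007698^(1/2) = 1.18 m/s.

V = 1.18 m/s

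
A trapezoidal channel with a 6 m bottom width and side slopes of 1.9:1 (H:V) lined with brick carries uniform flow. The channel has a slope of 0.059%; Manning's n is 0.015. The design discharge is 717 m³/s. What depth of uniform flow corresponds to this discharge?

Manning's equation rearranged: A R^(2/3) = nQ / (1·√S) = 0.015 × 717 / (√0.00059) = 442.8.
Try y = 6.19 m: A R^(2/3) = 247.3 — low.
Try y = 9.71 m: A R^(2/3) = 692.1 — high.
Try y = 8.01 m: A R^(2/3) = 443 — matches.

y_n = 8.01 m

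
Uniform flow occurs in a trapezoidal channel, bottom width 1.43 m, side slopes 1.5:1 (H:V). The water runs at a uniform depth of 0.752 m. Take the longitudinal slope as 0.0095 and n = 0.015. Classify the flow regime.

supercritical

With bottom width b = 1.43 m and side slope z = 1.5: A = (b + zy)y = (1.43 + 1.5×0.752)×0.752 = 1.924 m²; P = b + 2y√(1+z²) = 1.43 + 2×0.752×1.803 = 4.141 m.
Hydraulic radius R = A/P = 1.924/4.141 = 0.4645 m.
V = (1/n) R^(2/3) √S = (1/0.015) × 0.4645^(2/3) × √0.0095 = 3.897 m/s. Hydraulic depth D_h = A/T = 1.924/3.686 = 0.5219 m.
Froude number Fr = V/√(g·D_h) = 3.897/√(9.81×0.5219) = 1.72, which is greater than 1, so the flow is supercritical.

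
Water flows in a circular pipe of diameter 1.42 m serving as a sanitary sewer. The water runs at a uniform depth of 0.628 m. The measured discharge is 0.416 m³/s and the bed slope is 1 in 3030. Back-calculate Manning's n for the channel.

For a circular section of diameter D = 1.42 m at depth y = 0.628 m, the central angle is θ = 2 arccos(1 − 2y/D) = 2.91 rad. Then A = (D²/8)(θ − sin θ) = 0.6757 m² and P = Dθ/2 = 2.066 m.
Hydraulic radius R = A/P = 0.6757/2.066 = 0.327 m.
Rearranging Manning's equation: n = (1/Q) A R^(2/3) S^(1/2) = (1/0.416) × 0.6757 × 0.327^(2/3) × √0.00033 = 0.014.

n = 0.014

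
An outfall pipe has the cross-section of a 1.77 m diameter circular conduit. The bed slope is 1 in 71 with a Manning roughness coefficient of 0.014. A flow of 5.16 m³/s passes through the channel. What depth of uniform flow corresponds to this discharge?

y_n = 0.807 m

Manning's equation rearranged: A R^(2/3) = nQ / (1·√S) = 0.014 × 5.16 / (√0.01408) = 0.6087.
At y = 0.697 m: A R^(2/3) = 0.4679 — low.
At y = 0.9 m: A R^(2/3) = 0.735 — high.
At y = 0.807 m: A R^(2/3) = 0.609 — ≈ 0.6087.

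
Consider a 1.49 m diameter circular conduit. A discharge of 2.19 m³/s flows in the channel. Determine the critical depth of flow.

y_c = 0.764 m

At critical depth, Q² T / (g A³) = 1, i.e. A³/T = Q²/g = 2.19²/9.81 = 0.4889.
At y = 0.842 m: A³/T = 0.7098 — over.
At y = 0.631 m: A³/T = 0.2356 — short.
At y = 0.764 m: A³/T = 0.4896 — ≈ 0.4889.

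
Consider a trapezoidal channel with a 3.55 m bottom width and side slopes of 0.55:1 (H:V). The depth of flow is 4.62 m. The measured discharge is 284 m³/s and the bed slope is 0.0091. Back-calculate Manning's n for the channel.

n = 0.015

With bottom width b = 3.55 m and side slope z = 0.55: A = (b + zy)y = (3.55 + 0.55×4.62)×4.62 = 28.14 m²; P = b + 2y√(1+z²) = 3.55 + 2×4.62×1.141 = 14.1 m.
Hydraulic radius R = A/P = 28.14/14.1 = 1.996 m.
Rearranging Manning's equation: n = (1/Q) A R^(2/3) S^(1/2) = (1/284) × 28.14 × 1.996^(2/3) × √0.0091 = 0.015.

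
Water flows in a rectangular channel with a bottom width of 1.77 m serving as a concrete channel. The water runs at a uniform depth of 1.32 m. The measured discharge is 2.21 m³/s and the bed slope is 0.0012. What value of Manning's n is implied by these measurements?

Flow area A = b·y = 1.77 × 1.32 = 2.336 m². Wetted perimeter P = b + 2y = 1.77 + 2×1.32 = 4.41 m.
Hydraulic radius R = A/P = 2.336/4.41 = 0.5298 m.
Rearranging Manning's equation: n = (1/Q) A R^(2/3) S^(1/2) = (1/2.21) × 2.336 × 0.5298^(2/3) × √0.0012 = 0.024.

n = 0.024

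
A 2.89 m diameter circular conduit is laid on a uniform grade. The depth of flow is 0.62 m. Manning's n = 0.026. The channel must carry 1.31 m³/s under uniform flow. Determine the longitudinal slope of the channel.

S = 0.00408

For a circular section of diameter D = 2.89 m at depth y = 0.62 m, the central angle is θ = 2 arccos(1 − 2y/D) = 1.926 rad. Then A = (D²/8)(θ − sin θ) = 1.032 m² and P = Dθ/2 = 2.784 m.
Hydraulic radius R = A/P = 1.032/2.784 = 0.3709 m.
From Manning's equation, S = [nQ / (1 A R^(2/3))]² = [0.026 × 1.31 / (1 × 1.032 × 0.3709^(2/3))]² = 0.00408.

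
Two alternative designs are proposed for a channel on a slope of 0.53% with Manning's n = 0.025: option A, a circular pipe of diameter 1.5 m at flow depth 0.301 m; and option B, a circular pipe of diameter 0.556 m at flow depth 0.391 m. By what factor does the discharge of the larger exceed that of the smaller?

1.48

Channel A: For a circular section of diameter D = 1.5 m at depth y = 0.301 m, the central angle is θ = 2 arccos(1 − 2y/D) = 1.858 rad. Then A = (D²/8)(θ − sin θ) = 0.2528 m² and P = Dθ/2 = 1.393 m. Hydraulic radius R = A/P = 0.2528/1.393 = 0.1814 m. Q_A = (1/0.025)·0.2528·0.1814^(2/3)·√0.0053 = 0.2359 m³/s.
Channel B: For a circular section of diameter D = 0.556 m at depth y = 0.391 m, the central angle is θ = 2 arccos(1 − 2y/D) = 3.979 rad. Then A = (D²/8)(θ − sin θ) = 0.1824 m² and P = Dθ/2 = 1.106 m. Hydraulic radius R = A/P = 0.1824/1.106 = 0.1649 m. Q_B = (1/0.025)·0.1824·0.1649^(2/3)·√0.0053 = 0.1598 m³/s.
The larger discharge is 0.2359 m³/s and the smaller is 0.1598 m³/s; the ratio is 1.48.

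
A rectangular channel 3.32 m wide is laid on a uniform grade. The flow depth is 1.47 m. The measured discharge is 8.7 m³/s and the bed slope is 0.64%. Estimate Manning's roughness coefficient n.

Flow area A = b·y = 3.32 × 1.47 = 4.88 m². Wetted perimeter P = b + 2y = 3.32 + 2×1.47 = 6.26 m.
Hydraulic radius R = A/P = 4.88/6.26 = 0.7796 m.
Rearranging Manning's equation: n = (1/Q) A R^(2/3) S^(1/2) = (1/8.7) × 4.88 × 0.7796^(2/3) × √0.0064 = 0.038.

n = 0.038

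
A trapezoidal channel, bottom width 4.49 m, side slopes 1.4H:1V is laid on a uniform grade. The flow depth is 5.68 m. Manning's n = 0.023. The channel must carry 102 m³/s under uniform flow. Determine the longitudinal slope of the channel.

With bottom width b = 4.49 m and side slope z = 1.4: A = (b + zy)y = (4.49 + 1.4×5.68)×5.68 = 70.67 m²; P = b + 2y√(1+z²) = 4.49 + 2×5.68×1.72 = 24.03 m.
Hydraulic radius R = A/P = 70.67/24.03 = 2.94 m.
From Manning's equation, S = [nQ / (1 A R^(2/3))]² = [0.023 × 102 / (1 × 70.67 × 2.94^(2/3))]² = 0.000262.

S = 0.000262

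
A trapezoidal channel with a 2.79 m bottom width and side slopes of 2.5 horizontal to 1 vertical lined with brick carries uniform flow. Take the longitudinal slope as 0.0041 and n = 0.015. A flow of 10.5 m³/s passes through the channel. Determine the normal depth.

y_n = 0.787 m

Manning's equation rearranged: A R^(2/3) = nQ / (1·√S) = 0.015 × 10.5 / (√0.0041) = 2.46.
At y = 0.683 m: A R^(2/3) = 1.87 — too small.
At y = 0.915 m: A R^(2/3) = 3.312 — too large.
At y = 0.787 m: A R^(2/3) = 2.461 — close enough.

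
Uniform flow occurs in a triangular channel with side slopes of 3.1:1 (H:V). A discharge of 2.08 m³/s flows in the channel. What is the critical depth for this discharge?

y_c = 0.62 m

At critical depth, Q² T / (g A³) = 1, i.e. A³/T = Q²/g = 2.08²/9.81 = 0.441.
Try y = 0.546 m: A³/T = 0.2332 — low.
Try y = 0.734 m: A³/T = 1.024 — high.
Try y = 0.62 m: A³/T = 0.4402 — close enough.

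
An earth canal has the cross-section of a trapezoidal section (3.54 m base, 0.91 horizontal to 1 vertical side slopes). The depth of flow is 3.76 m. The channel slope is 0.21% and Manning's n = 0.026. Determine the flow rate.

With bottom width b = 3.54 m and side slope z = 0.91: A = (b + zy)y = (3.54 + 0.91×3.76)×3.76 = 26.18 m²; P = b + 2y√(1+z²) = 3.54 + 2×3.76×1.352 = 13.71 m.
Hydraulic radius R = A/P = 26.18/13.71 = 1.91 m.
Manning's equation: Q = (1/n) A R^(2/3) S^(1/2) = (1/0.026) × 26.18 × 1.91^(2/3) × 0.0021^(1/2) = 71 m³/s.

Q = 71 m³/s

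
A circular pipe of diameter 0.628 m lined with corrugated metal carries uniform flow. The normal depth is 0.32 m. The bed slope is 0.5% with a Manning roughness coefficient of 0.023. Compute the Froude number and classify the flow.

For a circular section of diameter D = 0.628 m at depth y = 0.32 m, the central angle is θ = 2 arccos(1 − 2y/D) = 3.18 rad. Then A = (D²/8)(θ − sin θ) = 0.1586 m² and P = Dθ/2 = 0.9985 m.
Hydraulic radius R = A/P = 0.1586/0.9985 = 0.1589 m.
V = (1/n) R^(2/3) √S = (1/0.023) × 0.1589^(2/3) × √0.005 = 0.9019 m/s. Hydraulic depth D_h = A/T = 0.1586/0.6279 = 0.2527 m.
Froude number Fr = V/√(g·D_h) = 0.9019/√(9.81×0.2527) = 0.573, which is less than 1, so the flow is subcritical.

subcritical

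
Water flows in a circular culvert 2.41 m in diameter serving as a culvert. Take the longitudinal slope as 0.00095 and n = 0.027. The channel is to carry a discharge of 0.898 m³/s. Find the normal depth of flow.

y_n = 0.807 m

Manning's equation rearranged: A R^(2/3) = nQ / (1·√S) = 0.027 × 0.898 / (√0.00095) = 0.7866.
At y = 0.994 m: A R^(2/3) = 1.16 — over.
At y = 0.584 m: A R^(2/3) = 0.419 — short.
At y = 0.807 m: A R^(2/3) = 0.7869 — matches.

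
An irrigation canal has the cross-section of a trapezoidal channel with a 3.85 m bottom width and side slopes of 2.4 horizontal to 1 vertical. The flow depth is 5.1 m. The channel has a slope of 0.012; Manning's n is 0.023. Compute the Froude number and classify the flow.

With bottom width b = 3.85 m and side slope z = 2.4: A = (b + zy)y = (3.85 + 2.4×5.1)×5.1 = 82.06 m²; P = b + 2y√(1+z²) = 3.85 + 2×5.1×2.6 = 30.37 m.
Hydraulic radius R = A/P = 82.06/30.37 = 2.702 m.
V = (1/n) R^(2/3) √S = (1/0.023) × 2.702^(2/3) × √0.012 = 9.24 m/s. Hydraulic depth D_h = A/T = 82.06/28.33 = 2.897 m.
Froude number Fr = V/√(g·D_h) = 9.24/√(9.81×2.897) = 1.73, which is greater than 1, so the flow is supercritical.

supercritical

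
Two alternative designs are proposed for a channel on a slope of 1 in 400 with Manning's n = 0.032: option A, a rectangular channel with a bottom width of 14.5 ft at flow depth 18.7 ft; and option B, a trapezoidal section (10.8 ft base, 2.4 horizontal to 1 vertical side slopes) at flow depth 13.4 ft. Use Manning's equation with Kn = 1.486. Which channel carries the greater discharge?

channel B

Channel A: Flow area A = b·y = 14.5 × 18.7 = 271.1 ft². Wetted perimeter P = b + 2y = 14.5 + 2×18.7 = 51.9 ft. Hydraulic radius R = A/P = 271.1/51.9 = 5.224 ft. Q_A = (1.486/0.032)·271.1·5.224^(2/3)·√0.0025 = 1896 ft³/s.
Channel B: With bottom width b = 10.8 ft and side slope z = 2.4: A = (b + zy)y = (10.8 + 2.4×13.4)×13.4 = 575.7 ft²; P = b + 2y√(1+z²) = 10.8 + 2×13.4×2.6 = 80.48 ft. Hydraulic radius R = A/P = 575.7/80.48 = 7.153 ft. Q_B = (1.486/0.032)·575.7·7.153^(2/3)·√0.0025 = 4962 ft³/s.
Q_A = 1896 ft³/s vs Q_B = 4962 ft³/s, so channel B carries more.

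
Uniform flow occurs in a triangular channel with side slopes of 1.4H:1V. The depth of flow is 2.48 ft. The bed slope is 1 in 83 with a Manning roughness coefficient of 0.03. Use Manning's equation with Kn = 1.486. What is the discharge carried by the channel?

Q = 47.1 ft³/s

For a triangular section with side slope z = 1.4: A = zy² = 1.4×2.48² = 8.611 ft²; P = 2y√(1+z²) = 2×2.48×1.72 = 8.534 ft.
Hydraulic radius R = A/P = 8.611/8.534 = 1.009 ft.
Manning's equation: Q = (1.486/n) A R^(2/3) S^(1/2) = (1.486/0.03) × 8.611 × 1.009^(2/3) × 0.01205^(1/2) = 47.1 ft³/s.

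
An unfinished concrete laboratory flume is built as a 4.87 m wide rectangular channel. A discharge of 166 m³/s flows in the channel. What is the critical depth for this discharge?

For a rectangular channel, critical depth y_c = (q²/g)^(1/3) where q = Q/b = 166/4.87 = 34.09 m²/s.
So y_c = (34.09²/9.81)^(1/3) = 4.91 m.

y_c = 4.91 m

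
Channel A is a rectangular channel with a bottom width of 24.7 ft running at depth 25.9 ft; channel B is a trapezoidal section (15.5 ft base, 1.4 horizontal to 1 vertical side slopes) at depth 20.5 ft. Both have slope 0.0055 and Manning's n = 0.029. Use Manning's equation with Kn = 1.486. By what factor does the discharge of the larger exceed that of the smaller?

Channel A: Flow area A = b·y = 24.7 × 25.9 = 639.7 ft². Wetted perimeter P = b + 2y = 24.7 + 2×25.9 = 76.5 ft. Hydraulic radius R = A/P = 639.7/76.5 = 8.362 ft. Q_A = (1.486/0.029)·639.7·8.362^(2/3)·√0.0055 = 10020 ft³/s.
Channel B: With bottom width b = 15.5 ft and side slope z = 1.4: A = (b + zy)y = (15.5 + 1.4×20.5)×20.5 = 906.1 ft²; P = b + 2y√(1+z²) = 15.5 + 2×20.5×1.72 = 86.04 ft. Hydraulic radius R = A/P = 906.1/86.04 = 10.53 ft. Q_B = (1.486/0.029)·906.1·10.53^(2/3)·√0.0055 = 16540 ft³/s.
The larger discharge is 16540 ft³/s and the smaller is 10020 ft³/s; the ratio is 1.65.

1.65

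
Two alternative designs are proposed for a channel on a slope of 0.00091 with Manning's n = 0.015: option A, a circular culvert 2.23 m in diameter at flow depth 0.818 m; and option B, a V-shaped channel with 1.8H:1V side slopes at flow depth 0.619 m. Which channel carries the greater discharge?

channel A

Channel A: For a circular section of diameter D = 2.23 m at depth y = 0.818 m, the central angle is θ = 2 arccos(1 − 2y/D) = 2.602 rad. Then A = (D²/8)(θ − sin θ) = 1.298 m² and P = Dθ/2 = 2.902 m. Hydraulic radius R = A/P = 1.298/2.902 = 0.4475 m. Q_A = (1/0.015)·1.298·0.4475^(2/3)·√0.00091 = 1.528 m³/s.
Channel B: For a triangular section with side slope z = 1.8: A = zy² = 1.8×0.619² = 0.6897 m²; P = 2y√(1+z²) = 2×0.619×2.059 = 2.549 m. Hydraulic radius R = A/P = 0.6897/2.549 = 0.2706 m. Q_B = (1/0.015)·0.6897·0.2706^(2/3)·√0.00091 = 0.5802 m³/s.
Q_A = 1.528 m³/s vs Q_B = 0.5802 m³/s, so channel A carries more.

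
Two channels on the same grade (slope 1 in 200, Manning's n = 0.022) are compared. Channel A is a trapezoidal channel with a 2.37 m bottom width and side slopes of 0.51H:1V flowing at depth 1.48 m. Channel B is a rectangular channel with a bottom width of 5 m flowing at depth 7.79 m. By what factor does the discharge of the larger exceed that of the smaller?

14.8

Channel A: With bottom width b = 2.37 m and side slope z = 0.51: A = (b + zy)y = (2.37 + 0.51×1.48)×1.48 = 4.625 m²; P = b + 2y√(1+z²) = 2.37 + 2×1.48×1.123 = 5.693 m. Hydraulic radius R = A/P = 4.625/5.693 = 0.8124 m. Q_A = (1/0.022)·4.625·0.8124^(2/3)·√0.005 = 12.94 m³/s.
Channel B: Flow area A = b·y = 5 × 7.79 = 38.95 m². Wetted perimeter P = b + 2y = 5 + 2×7.79 = 20.58 m. Hydraulic radius R = A/P = 38.95/20.58 = 1.893 m. Q_B = (1/0.022)·38.95·1.893^(2/3)·√0.005 = 191.5 m³/s.
The larger discharge is 191.5 m³/s and the smaller is 12.94 m³/s; the ratio is 14.8.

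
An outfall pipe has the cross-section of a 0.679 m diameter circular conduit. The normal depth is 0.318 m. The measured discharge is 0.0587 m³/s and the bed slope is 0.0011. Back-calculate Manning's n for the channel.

n = 0.028

For a circular section of diameter D = 0.679 m at depth y = 0.318 m, the central angle is θ = 2 arccos(1 − 2y/D) = 3.015 rad. Then A = (D²/8)(θ − sin θ) = 0.1665 m² and P = Dθ/2 = 1.024 m.
Hydraulic radius R = A/P = 0.1665/1.024 = 0.1626 m.
Rearranging Manning's equation: n = (1/Q) A R^(2/3) S^(1/2) = (1/0.0587) × 0.1665 × 0.1626^(2/3) × √0.0011 = 0.028.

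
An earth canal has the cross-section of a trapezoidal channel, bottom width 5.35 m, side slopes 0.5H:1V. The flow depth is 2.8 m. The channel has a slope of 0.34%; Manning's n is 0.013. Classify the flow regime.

With bottom width b = 5.35 m and side slope z = 0.5: A = (b + zy)y = (5.35 + 0.5×2.8)×2.8 = 18.9 m²; P = b + 2y√(1+z²) = 5.35 + 2×2.8×1.118 = 11.61 m.
Hydraulic radius R = A/P = 18.9/11.61 = 1.628 m.
V = (1/n) R^(2/3) √S = (1/0.013) × 1.628^(2/3) × √0.0034 = 6.207 m/s. Hydraulic depth D_h = A/T = 18.9/8.15 = 2.319 m.
Froude number Fr = V/√(g·D_h) = 6.207/√(9.81×2.319) = 1.3, which is greater than 1, so the flow is supercritical.

supercritical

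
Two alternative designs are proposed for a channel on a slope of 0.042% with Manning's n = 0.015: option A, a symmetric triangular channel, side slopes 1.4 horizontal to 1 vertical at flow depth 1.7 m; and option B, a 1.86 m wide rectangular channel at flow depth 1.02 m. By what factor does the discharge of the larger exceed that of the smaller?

Channel A: For a triangular section with side slope z = 1.4: A = zy² = 1.4×1.7² = 4.046 m²; P = 2y√(1+z²) = 2×1.7×1.72 = 5.85 m. Hydraulic radius R = A/P = 4.046/5.85 = 0.6917 m. Q_A = (1/0.015)·4.046·0.6917^(2/3)·√0.00042 = 4.323 m³/s.
Channel B: Flow area A = b·y = 1.86 × 1.02 = 1.897 m². Wetted perimeter P = b + 2y = 1.86 + 2×1.02 = 3.9 m. Hydraulic radius R = A/P = 1.897/3.9 = 0.4865 m. Q_B = (1/0.015)·1.897·0.4865^(2/3)·√0.00042 = 1.603 m³/s.
The larger discharge is 4.323 m³/s and the smaller is 1.603 m³/s; the ratio is 2.7.

2.7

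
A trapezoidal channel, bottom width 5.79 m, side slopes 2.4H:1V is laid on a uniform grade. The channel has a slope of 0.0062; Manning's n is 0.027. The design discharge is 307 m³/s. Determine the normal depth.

Manning's equation rearranged: A R^(2/3) = nQ / (1·√S) = 0.027 × 307 / (√0.0062) = 105.3.
Try y = 4.39 m: A R^(2/3) = 132.2 — too large.
Try y = 2.76 m: A R^(2/3) = 48.82 — too small.
Try y = 3.96 m: A R^(2/3) = 105.4 — matches.

y_n = 3.96 m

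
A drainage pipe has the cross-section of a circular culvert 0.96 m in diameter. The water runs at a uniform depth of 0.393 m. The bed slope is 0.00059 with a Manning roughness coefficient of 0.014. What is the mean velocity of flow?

For a circular section of diameter D = 0.96 m at depth y = 0.393 m, the central angle is θ = 2 arccos(1 − 2y/D) = 2.777 rad. Then A = (D²/8)(θ − sin θ) = 0.2789 m² and P = Dθ/2 = 1.333 m.
Hydraulic radius R = A/P = 0.2789/1.333 = 0.2092 m.
From Manning's equation, V = (1/n) R^(2/3) S^(1/2) = (1/0.014) × 0.2092^(2/3) × 0.00059^(1/2) = 0.611 m/s.

V = 0.611 m/s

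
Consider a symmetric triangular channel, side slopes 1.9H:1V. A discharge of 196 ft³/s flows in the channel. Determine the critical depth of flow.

y_c = 3.66 ft

At critical depth, Q² T / (g A³) = 1, i.e. A³/T = Q²/g = 196²/32.2 = 1193.
Trying y = 3.24 ft: A³/T = 644.5 — too small.
Trying y = 3.66 ft: A³/T = 1185 — ≈ 1193.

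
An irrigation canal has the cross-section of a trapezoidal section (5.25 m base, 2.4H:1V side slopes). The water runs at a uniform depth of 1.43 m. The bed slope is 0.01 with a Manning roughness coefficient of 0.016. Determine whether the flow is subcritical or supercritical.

With bottom width b = 5.25 m and side slope z = 2.4: A = (b + zy)y = (5.25 + 2.4×1.43)×1.43 = 12.42 m²; P = b + 2y√(1+z²) = 5.25 + 2×1.43×2.6 = 12.69 m.
Hydraulic radius R = A/P = 12.42/12.69 = 0.9787 m.
V = (1/n) R^(2/3) √S = (1/0.016) × 0.9787^(2/3) × √0.01 = 6.161 m/s. Hydraulic depth D_h = A/T = 12.42/12.11 = 1.025 m.
Froude number Fr = V/√(g·D_h) = 6.161/√(9.81×1.025) = 1.94, which is greater than 1, so the flow is supercritical.

supercritical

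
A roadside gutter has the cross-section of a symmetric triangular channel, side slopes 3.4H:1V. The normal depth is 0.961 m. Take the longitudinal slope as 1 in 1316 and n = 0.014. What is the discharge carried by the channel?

For a triangular section with side slope z = 3.4: A = zy² = 3.4×0.961² = 3.14 m²; P = 2y√(1+z²) = 2×0.961×3.544 = 6.812 m.
Hydraulic radius R = A/P = 3.14/6.812 = 0.461 m.
Manning's equation: Q = (1/n) A R^(2/3) S^(1/2) = (1/0.014) × 3.14 × 0.461^(2/3) × 0.0007599^(1/2) = 3.69 m³/s.

Q = 3.69 m³/s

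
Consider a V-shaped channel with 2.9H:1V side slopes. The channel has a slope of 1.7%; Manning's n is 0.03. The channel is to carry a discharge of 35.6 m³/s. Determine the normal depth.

y_n = 1.78 m

Manning's equation rearranged: A R^(2/3) = nQ / (1·√S) = 0.03 × 35.6 / (√0.017) = 8.191.
At y = 2.09 m: A R^(2/3) = 12.57 — too large.
At y = 1.54 m: A R^(2/3) = 5.565 — too small.
At y = 1.78 m: A R^(2/3) = 8.189 — ≈ 8.191.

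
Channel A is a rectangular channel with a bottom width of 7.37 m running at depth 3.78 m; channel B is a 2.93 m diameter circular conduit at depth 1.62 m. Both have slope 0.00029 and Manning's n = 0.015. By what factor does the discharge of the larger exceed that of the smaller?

Channel A: Flow area A = b·y = 7.37 × 3.78 = 27.86 m². Wetted perimeter P = b + 2y = 7.37 + 2×3.78 = 14.93 m. Hydraulic radius R = A/P = 27.86/14.93 = 1.866 m. Q_A = (1/0.015)·27.86·1.866^(2/3)·√0.00029 = 47.94 m³/s.
Channel B: For a circular section of diameter D = 2.93 m at depth y = 1.62 m, the central angle is θ = 2 arccos(1 − 2y/D) = 3.354 rad. Then A = (D²/8)(θ − sin θ) = 3.825 m² and P = Dθ/2 = 4.913 m. Hydraulic radius R = A/P = 3.825/4.913 = 0.7785 m. Q_B = (1/0.015)·3.825·0.7785^(2/3)·√0.00029 = 3.674 m³/s.
The larger discharge is 47.94 m³/s and the smaller is 3.674 m³/s; the ratio is 13.

13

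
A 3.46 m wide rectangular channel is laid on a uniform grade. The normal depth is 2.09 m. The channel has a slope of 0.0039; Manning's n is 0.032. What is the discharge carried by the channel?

Flow area A = b·y = 3.46 × 2.09 = 7.231 m². Wetted perimeter P = b + 2y = 3.46 + 2×2.09 = 7.64 m.
Hydraulic radius R = A/P = 7.231/7.64 = 0.9465 m.
Manning's equation: Q = (1/n) A R^(2/3) S^(1/2) = (1/0.032) × 7.231 × 0.9465^(2/3) × 0.0039^(1/2) = 13.6 m³/s.

Q = 13.6 m³/s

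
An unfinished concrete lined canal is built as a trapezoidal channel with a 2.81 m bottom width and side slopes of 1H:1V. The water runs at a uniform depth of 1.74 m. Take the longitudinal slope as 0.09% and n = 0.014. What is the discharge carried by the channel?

With bottom width b = 2.81 m and side slope z = 1: A = (b + zy)y = (2.81 + 1×1.74)×1.74 = 7.917 m²; P = b + 2y√(1+z²) = 2.81 + 2×1.74×1.414 = 7.731 m.
Hydraulic radius R = A/P = 7.917/7.731 = 1.024 m.
Manning's equation: Q = (1/n) A R^(2/3) S^(1/2) = (1/0.014) × 7.917 × 1.024^(2/3) × 0.0009^(1/2) = 17.2 m³/s.

Q = 17.2 m³/s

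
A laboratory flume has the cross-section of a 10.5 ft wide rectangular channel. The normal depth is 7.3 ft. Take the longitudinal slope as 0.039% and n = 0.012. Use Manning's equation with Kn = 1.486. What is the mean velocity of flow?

Flow area A = b·y = 10.5 × 7.3 = 76.65 ft². Wetted perimeter P = b + 2y = 10.5 + 2×7.3 = 25.1 ft.
Hydraulic radius R = A/P = 76.65/25.1 = 3.054 ft.
From Manning's equation, V = (1.486/n) R^(2/3) S^(1/2) = (1.486/0.012) × 3.054^(2/3) × 0.00039^(1/2) = 5.15 ft/s.

V = 5.15 ft/s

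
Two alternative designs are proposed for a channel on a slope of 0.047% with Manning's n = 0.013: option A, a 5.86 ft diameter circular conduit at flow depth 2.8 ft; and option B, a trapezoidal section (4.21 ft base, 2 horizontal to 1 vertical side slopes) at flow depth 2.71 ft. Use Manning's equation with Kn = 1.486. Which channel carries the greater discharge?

Channel A: For a circular section of diameter D = 5.86 ft at depth y = 2.8 ft, the central angle is θ = 2 arccos(1 − 2y/D) = 3.053 rad. Then A = (D²/8)(θ − sin θ) = 12.72 ft² and P = Dθ/2 = 8.945 ft. Hydraulic radius R = A/P = 12.72/8.945 = 1.422 ft. Q_A = (1.486/0.013)·12.72·1.422^(2/3)·√0.00047 = 39.88 ft³/s.
Channel B: With bottom width b = 4.21 ft and side slope z = 2: A = (b + zy)y = (4.21 + 2×2.71)×2.71 = 26.1 ft²; P = b + 2y√(1+z²) = 4.21 + 2×2.71×2.236 = 16.33 ft. Hydraulic radius R = A/P = 26.1/16.33 = 1.598 ft. Q_B = (1.486/0.013)·26.1·1.598^(2/3)·√0.00047 = 88.4 ft³/s.
Q_A = 39.88 ft³/s vs Q_B = 88.4 ft³/s, so channel B carries more.

channel B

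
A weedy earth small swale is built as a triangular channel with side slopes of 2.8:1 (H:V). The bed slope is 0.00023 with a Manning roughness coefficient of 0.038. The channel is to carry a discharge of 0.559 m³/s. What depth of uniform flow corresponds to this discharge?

y_n = 0.931 m

Manning's equation rearranged: A R^(2/3) = nQ / (1·√S) = 0.038 × 0.559 / (√0.00023) = 1.401.
Try y = 0.652 m: A R^(2/3) = 0.5417 — low.
Try y = 1.13 m: A R^(2/3) = 2.348 — high.
Try y = 0.931 m: A R^(2/3) = 1.401 — matches.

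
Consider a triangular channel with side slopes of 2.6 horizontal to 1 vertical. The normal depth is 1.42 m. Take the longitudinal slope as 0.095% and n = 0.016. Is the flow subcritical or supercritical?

For a triangular section with side slope z = 2.6: A = zy² = 2.6×1.42² = 5.243 m²; P = 2y√(1+z²) = 2×1.42×2.786 = 7.911 m.
Hydraulic radius R = A/P = 5.243/7.911 = 0.6627 m.
V = (1/n) R^(2/3) √S = (1/0.016) × 0.6627^(2/3) × √0.00095 = 1.464 m/s. Hydraulic depth D_h = A/T = 5.243/7.384 = 0.71 m.
Froude number Fr = V/√(g·D_h) = 1.464/√(9.81×0.71) = 0.555, which is less than 1, so the flow is subcritical.

subcritical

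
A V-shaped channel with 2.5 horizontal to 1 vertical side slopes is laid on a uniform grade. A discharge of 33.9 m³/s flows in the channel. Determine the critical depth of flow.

y_c = 2.06 m

At critical depth, Q² T / (g A³) = 1, i.e. A³/T = Q²/g = 33.9²/9.81 = 117.1.
Trying y = 1.82 m: A³/T = 62.4 — low.
Trying y = 2.58 m: A³/T = 357.2 — high.
Trying y = 2.06 m: A³/T = 115.9 — ≈ 117.1.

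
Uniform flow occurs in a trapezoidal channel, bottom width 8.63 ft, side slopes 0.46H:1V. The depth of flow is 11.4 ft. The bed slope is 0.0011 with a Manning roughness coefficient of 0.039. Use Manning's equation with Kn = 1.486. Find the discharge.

With bottom width b = 8.63 ft and side slope z = 0.46: A = (b + zy)y = (8.63 + 0.46×11.4)×11.4 = 158.2 ft²; P = b + 2y√(1+z²) = 8.63 + 2×11.4×1.101 = 33.73 ft.
Hydraulic radius R = A/P = 158.2/33.73 = 4.69 ft.
Manning's equation: Q = (1.486/n) A R^(2/3) S^(1/2) = (1.486/0.039) × 158.2 × 4.69^(2/3) × 0.0011^(1/2) = 560 ft³/s.

Q = 560 ft³/s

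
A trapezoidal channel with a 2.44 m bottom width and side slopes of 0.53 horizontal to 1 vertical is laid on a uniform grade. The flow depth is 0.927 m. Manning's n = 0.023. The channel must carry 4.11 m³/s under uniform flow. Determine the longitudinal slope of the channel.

S = 0.0024

With bottom width b = 2.44 m and side slope z = 0.53: A = (b + zy)y = (2.44 + 0.53×0.927)×0.927 = 2.717 m²; P = b + 2y√(1+z²) = 2.44 + 2×0.927×1.132 = 4.538 m.
Hydraulic radius R = A/P = 2.717/4.538 = 0.5988 m.
From Manning's equation, S = [nQ / (1 A R^(2/3))]² = [0.023 × 4.11 / (1 × 2.717 × 0.5988^(2/3))]² = 0.0024.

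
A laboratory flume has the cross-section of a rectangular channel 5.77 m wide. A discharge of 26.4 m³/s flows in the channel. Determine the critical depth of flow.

For a rectangular channel, critical depth y_c = (q²/g)^(1/3) where q = Q/b = 26.4/5.77 = 4.575 m²/s.
So y_c = (4.575²/9.81)^(1/3) = 1.29 m.

y_c = 1.29 m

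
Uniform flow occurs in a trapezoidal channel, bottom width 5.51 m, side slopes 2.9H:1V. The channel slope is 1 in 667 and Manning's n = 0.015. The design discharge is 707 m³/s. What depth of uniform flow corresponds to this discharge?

y_n = 5.76 m

Manning's equation rearranged: A R^(2/3) = nQ / (1·√S) = 0.015 × 707 / (√0.001499) = 273.9.
At y = 6.28 m: A R^(2/3) = 335.7 — over.
At y = 4.19 m: A R^(2/3) = 131.6 — short.
At y = 5.76 m: A R^(2/3) = 273.9 — ≈ 273.9.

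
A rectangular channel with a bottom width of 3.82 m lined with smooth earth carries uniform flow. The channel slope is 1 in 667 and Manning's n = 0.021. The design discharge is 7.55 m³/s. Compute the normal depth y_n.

y_n = 1.28 m

Manning's equation rearranged: A R^(2/3) = nQ / (1·√S) = 0.021 × 7.55 / (√0.001499) = 4.095.
Trying y = 1.57 m: A R^(2/3) = 5.431 — too large.
Trying y = 1.28 m: A R^(2/3) = 4.095 — ≈ 4.095.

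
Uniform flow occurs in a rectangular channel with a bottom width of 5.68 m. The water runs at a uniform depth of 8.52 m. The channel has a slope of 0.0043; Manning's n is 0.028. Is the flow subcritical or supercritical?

subcritical

Flow area A = b·y = 5.68 × 8.52 = 48.39 m². Wetted perimeter P = b + 2y = 5.68 + 2×8.52 = 22.72 m.
Hydraulic radius R = A/P = 48.39/22.72 = 2.13 m.
V = (1/n) R^(2/3) √S = (1/0.028) × 2.13^(2/3) × √0.0043 = 3.877 m/s. Hydraulic depth D_h = A/T = 48.39/5.68 = 8.52 m.
Froude number Fr = V/√(g·D_h) = 3.877/√(9.81×8.52) = 0.424, which is less than 1, so the flow is subcritical.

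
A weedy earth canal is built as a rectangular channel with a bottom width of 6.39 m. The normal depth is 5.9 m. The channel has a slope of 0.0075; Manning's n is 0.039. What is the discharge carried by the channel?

Flow area A = b·y = 6.39 × 5.9 = 37.7 m². Wetted perimeter P = b + 2y = 6.39 + 2×5.9 = 18.19 m.
Hydraulic radius R = A/P = 37.7/18.19 = 2.073 m.
Manning's equation: Q = (1/n) A R^(2/3) S^(1/2) = (1/0.039) × 37.7 × 2.073^(2/3) × 0.0075^(1/2) = 136 m³/s.

Q = 136 m³/s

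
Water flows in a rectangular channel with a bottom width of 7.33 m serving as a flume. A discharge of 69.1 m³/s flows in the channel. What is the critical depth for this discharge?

y_c = 2.08 m

For a rectangular channel, critical depth y_c = (q²/g)^(1/3) where q = Q/b = 69.1/7.33 = 9.427 m²/s.
So y_c = (9.427²/9.81)^(1/3) = 2.08 m.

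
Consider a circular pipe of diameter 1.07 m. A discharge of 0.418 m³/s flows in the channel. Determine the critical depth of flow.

At critical depth, Q² T / (g A³) = 1, i.e. A³/T = Q²/g = 0.418²/9.81 = 0.01781.
At y = 0.4 m: A³/T = 0.02786 — high.
At y = 0.356 m: A³/T = 0.01778 — close enough.

y_c = 0.356 m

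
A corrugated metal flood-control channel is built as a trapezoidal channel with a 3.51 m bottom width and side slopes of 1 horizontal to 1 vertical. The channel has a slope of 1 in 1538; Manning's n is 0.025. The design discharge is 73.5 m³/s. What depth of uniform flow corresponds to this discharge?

y_n = 4.86 m

Manning's equation rearranged: A R^(2/3) = nQ / (1·√S) = 0.025 × 73.5 / (√0.0006502) = 72.06.
At y = 3.56 m: A R^(2/3) = 37.98 — too small.
At y = 5.41 m: A R^(2/3) = 90.43 — too large.
At y = 4.86 m: A R^(2/3) = 72.05 — matches.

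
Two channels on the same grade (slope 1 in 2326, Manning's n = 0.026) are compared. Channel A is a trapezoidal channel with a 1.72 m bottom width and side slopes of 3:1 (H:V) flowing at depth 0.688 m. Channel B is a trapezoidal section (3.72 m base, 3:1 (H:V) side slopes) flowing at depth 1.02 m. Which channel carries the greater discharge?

Channel A: With bottom width b = 1.72 m and side slope z = 3: A = (b + zy)y = (1.72 + 3×0.688)×0.688 = 2.603 m²; P = b + 2y√(1+z²) = 1.72 + 2×0.688×3.162 = 6.071 m. Hydraulic radius R = A/P = 2.603/6.071 = 0.4288 m. Q_A = (1/0.026)·2.603·0.4288^(2/3)·√0.0004299 = 1.181 m³/s.
Channel B: With bottom width b = 3.72 m and side slope z = 3: A = (b + zy)y = (3.72 + 3×1.02)×1.02 = 6.916 m²; P = b + 2y√(1+z²) = 3.72 + 2×1.02×3.162 = 10.17 m. Hydraulic radius R = A/P = 6.916/10.17 = 0.6799 m. Q_B = (1/0.026)·6.916·0.6799^(2/3)·√0.0004299 = 4.264 m³/s.
Q_A = 1.181 m³/s vs Q_B = 4.264 m³/s, so channel B carries more.

channel B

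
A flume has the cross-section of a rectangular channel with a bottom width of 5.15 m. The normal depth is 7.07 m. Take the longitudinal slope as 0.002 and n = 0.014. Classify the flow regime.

subcritical

Flow area A = b·y = 5.15 × 7.07 = 36.41 m². Wetted perimeter P = b + 2y = 5.15 + 2×7.07 = 19.29 m.
Hydraulic radius R = A/P = 36.41/19.29 = 1.888 m.
V = (1/n) R^(2/3) √S = (1/0.014) × 1.888^(2/3) × √0.002 = 4.879 m/s. Hydraulic depth D_h = A/T = 36.41/5.15 = 7.07 m.
Froude number Fr = V/√(g·D_h) = 4.879/√(9.81×7.07) = 0.586, which is less than 1, so the flow is subcritical.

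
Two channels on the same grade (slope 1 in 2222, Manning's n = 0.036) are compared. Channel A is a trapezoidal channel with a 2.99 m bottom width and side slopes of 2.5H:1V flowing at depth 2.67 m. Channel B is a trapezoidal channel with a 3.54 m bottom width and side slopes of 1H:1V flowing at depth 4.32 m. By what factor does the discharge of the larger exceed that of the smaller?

1.69

Channel A: With bottom width b = 2.99 m and side slope z = 2.5: A = (b + zy)y = (2.99 + 2.5×2.67)×2.67 = 25.81 m²; P = b + 2y√(1+z²) = 2.99 + 2×2.67×2.693 = 17.37 m. Hydraulic radius R = A/P = 25.81/17.37 = 1.486 m. Q_A = (1/0.036)·25.81·1.486^(2/3)·√0.00045 = 19.8 m³/s.
Channel B: With bottom width b = 3.54 m and side slope z = 1: A = (b + zy)y = (3.54 + 1×4.32)×4.32 = 33.96 m²; P = b + 2y√(1+z²) = 3.54 + 2×4.32×1.414 = 15.76 m. Hydraulic radius R = A/P = 33.96/15.76 = 2.155 m. Q_B = (1/0.036)·33.96·2.155^(2/3)·√0.00045 = 33.38 m³/s.
The larger discharge is 33.38 m³/s and the smaller is 19.8 m³/s; the ratio is 1.69.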